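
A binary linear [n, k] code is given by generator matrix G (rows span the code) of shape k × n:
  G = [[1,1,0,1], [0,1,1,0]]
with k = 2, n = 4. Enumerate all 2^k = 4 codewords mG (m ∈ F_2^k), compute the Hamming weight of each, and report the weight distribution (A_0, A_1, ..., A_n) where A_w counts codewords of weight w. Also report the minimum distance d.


Weight distribution: A_0 = 1, A_2 = 1, A_3 = 2. Minimum distance d = 2.

Enumerate all 2^2 = 4 messages m ∈ F_2^2.
For each, compute codeword c = mG in F_2^4, then tally its weight.
  m = 00 → c = 0000, weight = 0.
  m = 10 → c = 1101, weight = 3.
  m = 01 → c = 0110, weight = 2.
  m = 11 → c = 1011, weight = 3.
Tally weights:
  weight 0: 1 codewords.
  weight 2: 1 codewords.
  weight 3: 2 codewords.
Minimum distance d = smallest w > 0 with A_w > 0 = 2.
Sanity: Σ A_w = 4 = 2^2 = 4 ✓.


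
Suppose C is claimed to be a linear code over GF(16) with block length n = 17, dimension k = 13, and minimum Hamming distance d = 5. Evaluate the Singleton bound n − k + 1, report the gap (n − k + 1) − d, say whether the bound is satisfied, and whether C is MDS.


Singleton RHS = n − k + 1 = 5, slack = 0, bound satisfied, MDS.

Singleton bound: d ≤ n − k + 1.
Here n = 17, k = 13, so n − k + 1 = 5.
Given d = 5, check d ≤ 5: YES.
Slack = (n − k + 1) − d = 0.
The code is MDS (slack = 0).
Description: the claimed parameters are [17, 13, 5]_16; such a code would be MDS (meets Singleton bound).


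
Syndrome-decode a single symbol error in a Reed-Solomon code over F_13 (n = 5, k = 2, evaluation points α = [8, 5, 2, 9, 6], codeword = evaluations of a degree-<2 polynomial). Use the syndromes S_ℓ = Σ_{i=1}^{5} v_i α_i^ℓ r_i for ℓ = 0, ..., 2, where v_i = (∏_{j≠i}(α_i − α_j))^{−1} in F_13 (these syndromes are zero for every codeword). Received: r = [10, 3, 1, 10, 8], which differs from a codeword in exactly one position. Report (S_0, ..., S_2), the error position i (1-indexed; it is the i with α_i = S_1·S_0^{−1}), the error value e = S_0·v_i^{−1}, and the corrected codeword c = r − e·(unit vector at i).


S = (6, 9, 7), error at position 1, error magnitude e = 5, c = [5, 3, 1, 10, 8].

Step 1: column multipliers v_i = (∏_{j≠i}(α_i − α_j))^{−1} mod 13.
  i = 1 (α = 8): (8−5)(8−2)(8−9)(8−6) = 3·6·(−1)·2 = −36 ≡ 3, so v_1 = 3^{−1} = 9 (mod 13).
  i = 2 (α = 5): (5−8)(5−2)(5−9)(5−6) = (−3)·3·(−4)·(−1) = −36 ≡ 3, so v_2 = 3^{−1} = 9 (mod 13).
  i = 3 (α = 2): (2−8)(2−5)(2−9)(2−6) = (−6)·(−3)·(−7)·(−4) = 504 ≡ 10, so v_3 = 10^{−1} = 4 (mod 13).
  i = 4 (α = 9): (9−8)(9−5)(9−2)(9−6) = 1·4·7·3 = 84 ≡ 6, so v_4 = 6^{−1} = 11 (mod 13).
  i = 5 (α = 6): (6−8)(6−5)(6−2)(6−9) = (−2)·1·4·(−3) = 24 ≡ 11, so v_5 = 11^{−1} = 6 (mod 13).
  v = [9, 9, 4, 11, 6].
Step 2: syndromes of r = [10, 3, 1, 10, 8] (all sums mod 13).
  S_0 = Σ v_i r_i = 9·10 + 9·3 + 4·1 + 11·10 + 6·8 = 279 ≡ 6.
  S_1 = Σ v_i α_i r_i = 9·8·10 + 9·5·3 + 4·2·1 + 11·9·10 + 6·6·8 = 2141 ≡ 9.
  α_i^2 mod 13 = [12, 12, 4, 3, 10].
  S_2 = Σ v_i α_i^2 r_i = 9·12·10 + 9·12·3 + 4·4·1 + 11·3·10 + 6·10·8 = 2230 ≡ 7.
  S = (6, 9, 7) ≠ 0, so r is not a codeword (an error is present).
Step 3: locate the error. For a single error e at position i, S_ℓ = v_i·e·α_i^ℓ, so α_err = S_1/S_0.
  S_0^{−1} = 6^{−1} = 11 (mod 13), so α_err = 9·11 = 99 ≡ 8 = α_1. Error position i = 1.
  Consistency check: S_2/S_1 = 7·3 = 21 ≡ 8 = α_err ✓ (single-error assumption holds).
Step 4: error magnitude e = S_0/v_1 = S_0·∏_{j≠1}(α_1 − α_j) = 6·3 = 18 ≡ 5 (mod 13).
Step 5: correct position 1: c_1 = r_1 − e = 10 − 5 ≡ 5 (mod 13). Hence c = [5, 3, 1, 10, 8].
  Check: interpolating c through the α_i gives m(x) = 4 + 5·x (degree < 2) with m(α_i) = c_i for every i, so c is indeed a codeword.


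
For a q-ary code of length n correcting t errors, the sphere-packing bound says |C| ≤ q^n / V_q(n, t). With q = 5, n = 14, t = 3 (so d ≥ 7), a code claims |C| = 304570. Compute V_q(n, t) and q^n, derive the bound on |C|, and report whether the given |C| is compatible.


V_q(n, t) = 24809, q^n = 6103515625, Hamming bound = 246020, |C| = 304570 > bound (violated).

Step 1: Compute V_q(n, t) = Σ_{j=0}^3 C(n, j) (q−1)^j.
  j = 0: C(14,0)·(4)^0 = 1·1 = 1.
  j = 1: C(14,1)·(4)^1 = 14·4 = 56.
  j = 2: C(14,2)·(4)^2 = 91·16 = 1456.
  j = 3: C(14,3)·(4)^3 = 364·64 = 23296.
  V_q(n, t) = 1 + 56 + 1456 + 23296 = 24809.
Step 2: q^n = 5^14 = 6103515625.
Step 3: Hamming bound ⌊q^n / V_q(n,t)⌋ = ⌊6103515625/24809⌋ = 246020.
Step 4: Compare |C| = 304570 to 246020: violated.
The claimed |C| lies above the Hamming bound, so no 5-ary code of length 14 with d ≥ 7 can have 304570 codewords.


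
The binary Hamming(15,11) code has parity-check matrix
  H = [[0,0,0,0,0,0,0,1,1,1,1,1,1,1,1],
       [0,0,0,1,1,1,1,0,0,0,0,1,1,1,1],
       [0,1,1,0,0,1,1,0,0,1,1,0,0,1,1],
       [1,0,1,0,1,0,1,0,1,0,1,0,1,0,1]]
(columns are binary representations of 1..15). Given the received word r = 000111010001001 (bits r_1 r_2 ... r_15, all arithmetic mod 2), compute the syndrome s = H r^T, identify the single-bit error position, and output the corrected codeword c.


s = (1, 1, 0, 0)^T, error position = 12, corrected codeword c = 000111010000001

Compute s = H r^T mod 2 one row at a time:
  s_1 = 1 + 0 + 0 + 0 + 1 + 0 + 0 + 1 = 3 ≡ 1 (mod 2).
  s_2 = 1 + 1 + 1 + 0 + 1 + 0 + 0 + 1 = 5 ≡ 1 (mod 2).
  s_3 = 0 + 0 + 1 + 0 + 0 + 0 + 0 + 1 = 2 ≡ 0 (mod 2).
  s_4 = 0 + 0 + 1 + 0 + 0 + 0 + 0 + 1 = 2 ≡ 0 (mod 2).
s = (1, 1, 0, 0)^T — this equals column 12 of H (binary 1100), so error is at position 12.
Correct: flip bit 12 of r = 000111010001001 to get c = 000111010000001.


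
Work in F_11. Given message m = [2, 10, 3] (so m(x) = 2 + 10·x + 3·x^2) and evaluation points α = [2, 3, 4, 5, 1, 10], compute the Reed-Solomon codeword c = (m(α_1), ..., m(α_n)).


c = [1, 4, 2, 6, 4, 6]

Message polynomial: m(x) = 2 + 10·x + 3·x^2 (mod 11).
For each evaluation point α_i, compute m(α_i) mod 11:
  α_1 = 2: Horner steps 3 → 5 → 1, so m(2) = 1.
  α_2 = 3: Horner steps 3 → 8 → 4, so m(3) = 4.
  α_3 = 4: Horner steps 3 → 0 → 2, so m(4) = 2.
  α_4 = 5: Horner steps 3 → 3 → 6, so m(5) = 6.
  α_5 = 1: Horner steps 3 → 2 → 4, so m(1) = 4.
  α_6 = 10: Horner steps 3 → 7 → 6, so m(10) = 6.
Codeword c = [1, 4, 2, 6, 4, 6] ∈ F_11^6.


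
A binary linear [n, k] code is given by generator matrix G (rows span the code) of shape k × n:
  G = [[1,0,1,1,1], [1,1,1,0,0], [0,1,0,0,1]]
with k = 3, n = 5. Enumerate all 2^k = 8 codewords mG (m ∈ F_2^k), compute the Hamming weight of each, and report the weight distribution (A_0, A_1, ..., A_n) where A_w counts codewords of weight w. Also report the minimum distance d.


Weight distribution: A_0 = 1, A_1 = 1, A_2 = 1, A_3 = 3, A_4 = 2. Minimum distance d = 1.

Enumerate all 2^3 = 8 messages m ∈ F_2^3.
For each, compute codeword c = mG in F_2^5, then tally its weight.
  m = 000 → c = 00000, weight = 0.
  m = 100 → c = 10111, weight = 4.
  m = 010 → c = 11100, weight = 3.
  m = 110 → c = 01011, weight = 3.
  m = 001 → c = 01001, weight = 2.
  m = 101 → c = 11110, weight = 4.
  m = 011 → c = 10101, weight = 3.
  m = 111 → c = 00010, weight = 1.
Tally weights:
  weight 0: 1 codewords.
  weight 1: 1 codewords.
  weight 2: 1 codewords.
  weight 3: 3 codewords.
  weight 4: 2 codewords.
Minimum distance d = smallest w > 0 with A_w > 0 = 1.
Sanity: Σ A_w = 8 = 2^3 = 8 ✓.


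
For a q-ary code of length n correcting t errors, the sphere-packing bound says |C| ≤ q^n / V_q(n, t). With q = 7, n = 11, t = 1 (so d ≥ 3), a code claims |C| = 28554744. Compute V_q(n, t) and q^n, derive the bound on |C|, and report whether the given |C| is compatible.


V_q(n, t) = 67, q^n = 1977326743, Hamming bound = 29512339, |C| = 28554744 ≤ bound (satisfied).

Step 1: Compute V_q(n, t) = Σ_{j=0}^1 C(n, j) (q−1)^j.
  j = 0: C(11,0)·(6)^0 = 1·1 = 1.
  j = 1: C(11,1)·(6)^1 = 11·6 = 66.
  V_q(n, t) = 1 + 66 = 67.
Step 2: q^n = 7^11 = 1977326743.
Step 3: Hamming bound ⌊q^n / V_q(n,t)⌋ = ⌊1977326743/67⌋ = 29512339.
Step 4: Compare |C| = 28554744 to 29512339: satisfied.
The claimed |C| lies below the Hamming bound.


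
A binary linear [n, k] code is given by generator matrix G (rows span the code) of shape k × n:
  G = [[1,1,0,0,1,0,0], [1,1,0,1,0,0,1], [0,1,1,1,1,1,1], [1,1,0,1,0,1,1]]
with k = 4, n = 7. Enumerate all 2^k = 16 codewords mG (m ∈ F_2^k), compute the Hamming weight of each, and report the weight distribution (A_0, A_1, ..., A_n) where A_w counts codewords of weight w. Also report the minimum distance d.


Weight distribution: A_0 = 1, A_1 = 1, A_2 = 1, A_3 = 4, A_4 = 5, A_5 = 3, A_6 = 1. Minimum distance d = 1.

Enumerate all 2^4 = 16 messages m ∈ F_2^4.
For each, compute codeword c = mG in F_2^7, then tally its weight.
  m = 0000 → c = 0000000, weight = 0.
  m = 1000 → c = 1100100, weight = 3.
  m = 0100 → c = 1101001, weight = 4.
  m = 1100 → c = 0001101, weight = 3.
  m = 0010 → c = 0111111, weight = 6.
  m = 1010 → c = 1011011, weight = 5.
  m = 0110 → c = 1010110, weight = 4.
  m = 1110 → c = 0110010, weight = 3.
  m = 0001 → c = 1101011, weight = 5.
  m = 1001 → c = 0001111, weight = 4.
  m = 0101 → c = 0000010, weight = 1.
  m = 1101 → c = 1100110, weight = 4.
  m = 0011 → c = 1010100, weight = 3.
  m = 1011 → c = 0110000, weight = 2.
  m = 0111 → c = 0111101, weight = 5.
  m = 1111 → c = 1011001, weight = 4.
Tally weights:
  weight 0: 1 codewords.
  weight 1: 1 codewords.
  weight 2: 1 codewords.
  weight 3: 4 codewords.
  weight 4: 5 codewords.
  weight 5: 3 codewords.
  weight 6: 1 codewords.
Minimum distance d = smallest w > 0 with A_w > 0 = 1.
Sanity: Σ A_w = 16 = 2^4 = 16 ✓.


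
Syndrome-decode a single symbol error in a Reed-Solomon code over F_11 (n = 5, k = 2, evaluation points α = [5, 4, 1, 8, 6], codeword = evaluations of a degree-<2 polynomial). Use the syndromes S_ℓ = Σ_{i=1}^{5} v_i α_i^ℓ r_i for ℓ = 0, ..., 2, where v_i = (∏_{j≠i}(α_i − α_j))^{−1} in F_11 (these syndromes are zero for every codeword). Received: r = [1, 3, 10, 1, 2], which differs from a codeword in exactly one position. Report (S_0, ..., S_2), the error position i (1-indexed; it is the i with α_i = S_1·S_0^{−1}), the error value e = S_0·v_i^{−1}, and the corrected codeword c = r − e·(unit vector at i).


S = (4, 9, 1), error at position 1, error magnitude e = 4, c = [8, 3, 10, 1, 2].

Step 1: column multipliers v_i = (∏_{j≠i}(α_i − α_j))^{−1} mod 11.
  i = 1 (α = 5): (5−4)(5−1)(5−8)(5−6) = 1·4·(−3)·(−1) = 12 ≡ 1, so v_1 = 1^{−1} = 1 (mod 11).
  i = 2 (α = 4): (4−5)(4−1)(4−8)(4−6) = (−1)·3·(−4)·(−2) = −24 ≡ 9, so v_2 = 9^{−1} = 5 (mod 11).
  i = 3 (α = 1): (1−5)(1−4)(1−8)(1−6) = (−4)·(−3)·(−7)·(−5) = 420 ≡ 2, so v_3 = 2^{−1} = 6 (mod 11).
  i = 4 (α = 8): (8−5)(8−4)(8−1)(8−6) = 3·4·7·2 = 168 ≡ 3, so v_4 = 3^{−1} = 4 (mod 11).
  i = 5 (α = 6): (6−5)(6−4)(6−1)(6−8) = 1·2·5·(−2) = −20 ≡ 2, so v_5 = 2^{−1} = 6 (mod 11).
  v = [1, 5, 6, 4, 6].
Step 2: syndromes of r = [1, 3, 10, 1, 2] (all sums mod 11).
  S_0 = Σ v_i r_i = 1·1 + 5·3 + 6·10 + 4·1 + 6·2 = 92 ≡ 4.
  S_1 = Σ v_i α_i r_i = 1·5·1 + 5·4·3 + 6·1·10 + 4·8·1 + 6·6·2 = 229 ≡ 9.
  α_i^2 mod 11 = [3, 5, 1, 9, 3].
  S_2 = Σ v_i α_i^2 r_i = 1·3·1 + 5·5·3 + 6·1·10 + 4·9·1 + 6·3·2 = 210 ≡ 1.
  S = (4, 9, 1) ≠ 0, so r is not a codeword (an error is present).
Step 3: locate the error. For a single error e at position i, S_ℓ = v_i·e·α_i^ℓ, so α_err = S_1/S_0.
  S_0^{−1} = 4^{−1} = 3 (mod 11), so α_err = 9·3 = 27 ≡ 5 = α_1. Error position i = 1.
  Consistency check: S_2/S_1 = 1·5 = 5 ≡ 5 = α_err ✓ (single-error assumption holds).
Step 4: error magnitude e = S_0/v_1 = S_0·∏_{j≠1}(α_1 − α_j) = 4·1 = 4 ≡ 4 (mod 11).
Step 5: correct position 1: c_1 = r_1 − e = 1 − 4 ≡ 8 (mod 11). Hence c = [8, 3, 10, 1, 2].
  Check: interpolating c through the α_i gives m(x) = 5 + 5·x (degree < 2) with m(α_i) = c_i for every i, so c is indeed a codeword.


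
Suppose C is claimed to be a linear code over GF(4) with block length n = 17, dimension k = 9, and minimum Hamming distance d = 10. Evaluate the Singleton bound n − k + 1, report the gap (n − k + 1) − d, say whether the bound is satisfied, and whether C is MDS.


Singleton RHS = n − k + 1 = 9, slack = -1, bound violated (no such code; not MDS).

Singleton bound: d ≤ n − k + 1.
Here n = 17, k = 9, so n − k + 1 = 9.
Given d = 10, check d ≤ 9: NO.
Slack = (n − k + 1) − d = -1.
The slack is negative: d = 10 exceeds n − k + 1 = 9 by 1, so the Singleton bound is violated and no linear [17, 9, 10]_4 code can exist. In particular it is not MDS (MDS requires d = n − k + 1 exactly).
Description: the claimed parameters are [17, 9, 10]_4; such a code would be impossible (violates the Singleton bound).


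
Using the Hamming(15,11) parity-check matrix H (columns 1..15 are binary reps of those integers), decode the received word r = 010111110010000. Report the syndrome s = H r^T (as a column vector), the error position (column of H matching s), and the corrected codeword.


s = (0, 0, 0, 1)^T, error position = 1, corrected codeword c = 110111110010000

Compute s = H r^T mod 2 one row at a time:
  s_1 = 1 + 0 + 0 + 1 + 0 + 0 + 0 + 0 = 2 ≡ 0 (mod 2).
  s_2 = 1 + 1 + 1 + 1 + 0 + 0 + 0 + 0 = 4 ≡ 0 (mod 2).
  s_3 = 1 + 0 + 1 + 1 + 0 + 1 + 0 + 0 = 4 ≡ 0 (mod 2).
  s_4 = 0 + 0 + 1 + 1 + 0 + 1 + 0 + 0 = 3 ≡ 1 (mod 2).
s = (0, 0, 0, 1)^T — this equals column 1 of H (binary 0001), so error is at position 1.
Correct: flip bit 1 of r = 010111110010000 to get c = 110111110010000.


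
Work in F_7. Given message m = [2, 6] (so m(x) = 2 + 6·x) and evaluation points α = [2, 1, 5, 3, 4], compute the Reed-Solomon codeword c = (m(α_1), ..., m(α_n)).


c = [0, 1, 4, 6, 5]

Message polynomial: m(x) = 2 + 6·x (mod 7).
For each evaluation point α_i, compute m(α_i) mod 7:
  α_1 = 2: Horner steps 6 → 0, so m(2) = 0.
  α_2 = 1: Horner steps 6 → 1, so m(1) = 1.
  α_3 = 5: Horner steps 6 → 4, so m(5) = 4.
  α_4 = 3: Horner steps 6 → 6, so m(3) = 6.
  α_5 = 4: Horner steps 6 → 5, so m(4) = 5.
Codeword c = [0, 1, 4, 6, 5] ∈ F_7^5.


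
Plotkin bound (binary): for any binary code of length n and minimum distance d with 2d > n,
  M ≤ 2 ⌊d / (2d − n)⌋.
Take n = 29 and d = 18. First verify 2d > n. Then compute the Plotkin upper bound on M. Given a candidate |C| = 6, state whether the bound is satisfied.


Plotkin bound M ≤ 4; given |C| = 6 > bound (violated).

Check applicability: 2d = 36, n = 29.
2d − n = 7 > 0, so Plotkin applies.
Compute d/(2d−n) = 18/7 ≈ 2.5714.
⌊d/(2d−n)⌋ = 2.
Plotkin bound: M ≤ 2·2 = 4.
Given |C| = 6, check: VIOLATED.
This |C| is above the Plotkin bound, so no binary code with n = 29, d = 18 and 6 codewords exists.


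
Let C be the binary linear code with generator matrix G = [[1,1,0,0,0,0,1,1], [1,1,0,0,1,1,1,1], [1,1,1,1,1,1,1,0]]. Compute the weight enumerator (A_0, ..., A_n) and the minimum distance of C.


Weight distribution: A_0 = 1, A_2 = 1, A_3 = 1, A_4 = 1, A_5 = 2, A_6 = 1, A_7 = 1. Minimum distance d = 2.

Enumerate all 2^3 = 8 messages m ∈ F_2^3.
For each, compute codeword c = mG in F_2^8, then tally its weight.
  m = 000 → c = 00000000, weight = 0.
  m = 100 → c = 11000011, weight = 4.
  m = 010 → c = 11001111, weight = 6.
  m = 110 → c = 00001100, weight = 2.
  m = 001 → c = 11111110, weight = 7.
  m = 101 → c = 00111101, weight = 5.
  m = 011 → c = 00110001, weight = 3.
  m = 111 → c = 11110010, weight = 5.
Tally weights:
  weight 0: 1 codewords.
  weight 2: 1 codewords.
  weight 3: 1 codewords.
  weight 4: 1 codewords.
  weight 5: 2 codewords.
  weight 6: 1 codewords.
  weight 7: 1 codewords.
Minimum distance d = smallest w > 0 with A_w > 0 = 2.
Sanity: Σ A_w = 8 = 2^3 = 8 ✓.


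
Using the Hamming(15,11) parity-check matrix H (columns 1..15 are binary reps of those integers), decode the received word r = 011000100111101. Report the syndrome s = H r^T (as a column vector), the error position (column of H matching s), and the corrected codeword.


s = (1, 0, 0, 1)^T, error position = 9, corrected codeword c = 011000101111101

Compute s = H r^T mod 2 one row at a time:
  s_1 = 0 + 0 + 1 + 1 + 1 + 1 + 0 + 1 = 5 ≡ 1 (mod 2).
  s_2 = 0 + 0 + 0 + 1 + 1 + 1 + 0 + 1 = 4 ≡ 0 (mod 2).
  s_3 = 1 + 1 + 0 + 1 + 1 + 1 + 0 + 1 = 6 ≡ 0 (mod 2).
  s_4 = 0 + 1 + 0 + 1 + 0 + 1 + 1 + 1 = 5 ≡ 1 (mod 2).
s = (1, 0, 0, 1)^T — this equals column 9 of H (binary 1001), so error is at position 9.
Correct: flip bit 9 of r = 011000100111101 to get c = 011000101111101.


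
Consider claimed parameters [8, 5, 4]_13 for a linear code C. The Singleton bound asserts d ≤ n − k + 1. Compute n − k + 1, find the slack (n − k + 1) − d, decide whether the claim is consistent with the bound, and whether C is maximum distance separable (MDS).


Singleton RHS = n − k + 1 = 4, slack = 0, bound satisfied, MDS.

Singleton bound: d ≤ n − k + 1.
Here n = 8, k = 5, so n − k + 1 = 4.
Given d = 4, check d ≤ 4: YES.
Slack = (n − k + 1) − d = 0.
The code is MDS (slack = 0).
Description: the claimed parameters are [8, 5, 4]_13; such a code would be MDS (meets Singleton bound).


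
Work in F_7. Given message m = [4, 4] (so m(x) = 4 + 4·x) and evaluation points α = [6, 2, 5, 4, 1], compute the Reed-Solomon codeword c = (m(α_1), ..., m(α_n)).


c = [0, 5, 3, 6, 1]

Message polynomial: m(x) = 4 + 4·x (mod 7).
For each evaluation point α_i, compute m(α_i) mod 7:
  α_1 = 6: Horner steps 4 → 0, so m(6) = 0.
  α_2 = 2: Horner steps 4 → 5, so m(2) = 5.
  α_3 = 5: Horner steps 4 → 3, so m(5) = 3.
  α_4 = 4: Horner steps 4 → 6, so m(4) = 6.
  α_5 = 1: Horner steps 4 → 1, so m(1) = 1.
Codeword c = [0, 5, 3, 6, 1] ∈ F_7^5.


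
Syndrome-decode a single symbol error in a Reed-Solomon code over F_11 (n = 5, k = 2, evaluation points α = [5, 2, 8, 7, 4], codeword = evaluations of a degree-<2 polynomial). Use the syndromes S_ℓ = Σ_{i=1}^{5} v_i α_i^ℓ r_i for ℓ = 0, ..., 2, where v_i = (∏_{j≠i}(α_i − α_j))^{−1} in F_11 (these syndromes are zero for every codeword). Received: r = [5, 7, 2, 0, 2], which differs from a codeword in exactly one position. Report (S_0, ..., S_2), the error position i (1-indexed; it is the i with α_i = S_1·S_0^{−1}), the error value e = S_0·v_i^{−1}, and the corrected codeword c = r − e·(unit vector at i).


S = (9, 6, 4), error at position 3, error magnitude e = 10, c = [5, 7, 3, 0, 2].

Step 1: column multipliers v_i = (∏_{j≠i}(α_i − α_j))^{−1} mod 11.
  i = 1 (α = 5): (5−2)(5−8)(5−7)(5−4) = 3·(−3)·(−2)·1 = 18 ≡ 7, so v_1 = 7^{−1} = 8 (mod 11).
  i = 2 (α = 2): (2−5)(2−8)(2−7)(2−4) = (−3)·(−6)·(−5)·(−2) = 180 ≡ 4, so v_2 = 4^{−1} = 3 (mod 11).
  i = 3 (α = 8): (8−5)(8−2)(8−7)(8−4) = 3·6·1·4 = 72 ≡ 6, so v_3 = 6^{−1} = 2 (mod 11).
  i = 4 (α = 7): (7−5)(7−2)(7−8)(7−4) = 2·5·(−1)·3 = −30 ≡ 3, so v_4 = 3^{−1} = 4 (mod 11).
  i = 5 (α = 4): (4−5)(4−2)(4−8)(4−7) = (−1)·2·(−4)·(−3) = −24 ≡ 9, so v_5 = 9^{−1} = 5 (mod 11).
  v = [8, 3, 2, 4, 5].
Step 2: syndromes of r = [5, 7, 2, 0, 2] (all sums mod 11).
  S_0 = Σ v_i r_i = 8·5 + 3·7 + 2·2 + 4·0 + 5·2 = 75 ≡ 9.
  S_1 = Σ v_i α_i r_i = 8·5·5 + 3·2·7 + 2·8·2 + 4·7·0 + 5·4·2 = 314 ≡ 6.
  α_i^2 mod 11 = [3, 4, 9, 5, 5].
  S_2 = Σ v_i α_i^2 r_i = 8·3·5 + 3·4·7 + 2·9·2 + 4·5·0 + 5·5·2 = 290 ≡ 4.
  S = (9, 6, 4) ≠ 0, so r is not a codeword (an error is present).
Step 3: locate the error. For a single error e at position i, S_ℓ = v_i·e·α_i^ℓ, so α_err = S_1/S_0.
  S_0^{−1} = 9^{−1} = 5 (mod 11), so α_err = 6·5 = 30 ≡ 8 = α_3. Error position i = 3.
  Consistency check: S_2/S_1 = 4·2 = 8 ≡ 8 = α_err ✓ (single-error assumption holds).
Step 4: error magnitude e = S_0/v_3 = S_0·∏_{j≠3}(α_3 − α_j) = 9·6 = 54 ≡ 10 (mod 11).
Step 5: correct position 3: c_3 = r_3 − e = 2 − 10 ≡ 3 (mod 11). Hence c = [5, 7, 3, 0, 2].
  Check: interpolating c through the α_i gives m(x) = 1 + 3·x (degree < 2) with m(α_i) = c_i for every i, so c is indeed a codeword.


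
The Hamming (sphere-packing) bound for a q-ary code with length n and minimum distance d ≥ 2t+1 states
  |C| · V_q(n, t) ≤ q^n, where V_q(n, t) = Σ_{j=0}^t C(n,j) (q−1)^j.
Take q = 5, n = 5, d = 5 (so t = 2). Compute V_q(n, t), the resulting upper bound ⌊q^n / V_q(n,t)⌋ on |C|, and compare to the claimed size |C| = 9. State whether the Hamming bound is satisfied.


V_q(n, t) = 181, q^n = 3125, Hamming bound = 17, |C| = 9 ≤ bound (satisfied).

Step 1: Compute V_q(n, t) = Σ_{j=0}^2 C(n, j) (q−1)^j.
  j = 0: C(5,0)·(4)^0 = 1·1 = 1.
  j = 1: C(5,1)·(4)^1 = 5·4 = 20.
  j = 2: C(5,2)·(4)^2 = 10·16 = 160.
  V_q(n, t) = 1 + 20 + 160 = 181.
Step 2: q^n = 5^5 = 3125.
Step 3: Hamming bound ⌊q^n / V_q(n,t)⌋ = ⌊3125/181⌋ = 17.
Step 4: Compare |C| = 9 to 17: satisfied.
The claimed |C| lies below the Hamming bound.


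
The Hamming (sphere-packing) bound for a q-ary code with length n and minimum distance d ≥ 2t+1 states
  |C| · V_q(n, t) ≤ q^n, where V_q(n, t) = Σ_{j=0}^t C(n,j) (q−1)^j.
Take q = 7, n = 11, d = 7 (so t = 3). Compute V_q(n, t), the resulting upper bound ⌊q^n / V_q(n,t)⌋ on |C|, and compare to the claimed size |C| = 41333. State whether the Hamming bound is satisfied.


V_q(n, t) = 37687, q^n = 1977326743, Hamming bound = 52467, |C| = 41333 ≤ bound (satisfied).

Step 1: Compute V_q(n, t) = Σ_{j=0}^3 C(n, j) (q−1)^j.
  j = 0: C(11,0)·(6)^0 = 1·1 = 1.
  j = 1: C(11,1)·(6)^1 = 11·6 = 66.
  j = 2: C(11,2)·(6)^2 = 55·36 = 1980.
  j = 3: C(11,3)·(6)^3 = 165·216 = 35640.
  V_q(n, t) = 1 + 66 + 1980 + 35640 = 37687.
Step 2: q^n = 7^11 = 1977326743.
Step 3: Hamming bound ⌊q^n / V_q(n,t)⌋ = ⌊1977326743/37687⌋ = 52467.
Step 4: Compare |C| = 41333 to 52467: satisfied.
The claimed |C| lies below the Hamming bound.


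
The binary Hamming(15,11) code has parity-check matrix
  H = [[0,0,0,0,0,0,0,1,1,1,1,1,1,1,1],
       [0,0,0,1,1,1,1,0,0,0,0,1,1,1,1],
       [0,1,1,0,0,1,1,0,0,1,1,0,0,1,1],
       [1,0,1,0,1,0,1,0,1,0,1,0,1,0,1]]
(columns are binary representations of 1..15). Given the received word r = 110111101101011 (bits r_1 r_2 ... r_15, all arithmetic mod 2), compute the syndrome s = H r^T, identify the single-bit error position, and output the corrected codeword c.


s = (1, 1, 0, 1)^T, error position = 13, corrected codeword c = 110111101101111

Compute s = H r^T mod 2 one row at a time:
  s_1 = 0 + 1 + 1 + 0 + 1 + 0 + 1 + 1 = 5 ≡ 1 (mod 2).
  s_2 = 1 + 1 + 1 + 1 + 1 + 0 + 1 + 1 = 7 ≡ 1 (mod 2).
  s_3 = 1 + 0 + 1 + 1 + 1 + 0 + 1 + 1 = 6 ≡ 0 (mod 2).
  s_4 = 1 + 0 + 1 + 1 + 1 + 0 + 0 + 1 = 5 ≡ 1 (mod 2).
s = (1, 1, 0, 1)^T — this equals column 13 of H (binary 1101), so error is at position 13.
Correct: flip bit 13 of r = 110111101101011 to get c = 110111101101111.


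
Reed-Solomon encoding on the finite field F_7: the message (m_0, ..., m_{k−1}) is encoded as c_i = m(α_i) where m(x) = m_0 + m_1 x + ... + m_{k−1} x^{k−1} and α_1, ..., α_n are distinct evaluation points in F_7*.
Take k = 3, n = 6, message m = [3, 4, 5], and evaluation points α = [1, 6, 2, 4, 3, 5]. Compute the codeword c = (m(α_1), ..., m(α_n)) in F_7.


c = [5, 4, 3, 1, 4, 1]

Message polynomial: m(x) = 3 + 4·x + 5·x^2 (mod 7).
For each evaluation point α_i, compute m(α_i) mod 7:
  α_1 = 1: Horner steps 5 → 2 → 5, so m(1) = 5.
  α_2 = 6: Horner steps 5 → 6 → 4, so m(6) = 4.
  α_3 = 2: Horner steps 5 → 0 → 3, so m(2) = 3.
  α_4 = 4: Horner steps 5 → 3 → 1, so m(4) = 1.
  α_5 = 3: Horner steps 5 → 5 → 4, so m(3) = 4.
  α_6 = 5: Horner steps 5 → 1 → 1, so m(5) = 1.
Codeword c = [5, 4, 3, 1, 4, 1] ∈ F_7^6.


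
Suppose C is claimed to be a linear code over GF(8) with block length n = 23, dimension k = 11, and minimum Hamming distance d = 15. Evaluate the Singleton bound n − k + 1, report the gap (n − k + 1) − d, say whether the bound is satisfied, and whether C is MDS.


Singleton RHS = n − k + 1 = 13, slack = -2, bound violated (no such code; not MDS).

Singleton bound: d ≤ n − k + 1.
Here n = 23, k = 11, so n − k + 1 = 13.
Given d = 15, check d ≤ 13: NO.
Slack = (n − k + 1) − d = -2.
The slack is negative: d = 15 exceeds n − k + 1 = 13 by 2, so the Singleton bound is violated and no linear [23, 11, 15]_8 code can exist. In particular it is not MDS (MDS requires d = n − k + 1 exactly).
Description: the claimed parameters are [23, 11, 15]_8; such a code would be impossible (violates the Singleton bound).


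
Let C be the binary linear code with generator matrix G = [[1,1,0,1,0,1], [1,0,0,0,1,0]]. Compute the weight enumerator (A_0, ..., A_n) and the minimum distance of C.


Weight distribution: A_0 = 1, A_2 = 1, A_4 = 2. Minimum distance d = 2.

Enumerate all 2^2 = 4 messages m ∈ F_2^2.
For each, compute codeword c = mG in F_2^6, then tally its weight.
  m = 00 → c = 000000, weight = 0.
  m = 10 → c = 110101, weight = 4.
  m = 01 → c = 100010, weight = 2.
  m = 11 → c = 010111, weight = 4.
Tally weights:
  weight 0: 1 codewords.
  weight 2: 1 codewords.
  weight 4: 2 codewords.
Minimum distance d = smallest w > 0 with A_w > 0 = 2.
Sanity: Σ A_w = 4 = 2^2 = 4 ✓.


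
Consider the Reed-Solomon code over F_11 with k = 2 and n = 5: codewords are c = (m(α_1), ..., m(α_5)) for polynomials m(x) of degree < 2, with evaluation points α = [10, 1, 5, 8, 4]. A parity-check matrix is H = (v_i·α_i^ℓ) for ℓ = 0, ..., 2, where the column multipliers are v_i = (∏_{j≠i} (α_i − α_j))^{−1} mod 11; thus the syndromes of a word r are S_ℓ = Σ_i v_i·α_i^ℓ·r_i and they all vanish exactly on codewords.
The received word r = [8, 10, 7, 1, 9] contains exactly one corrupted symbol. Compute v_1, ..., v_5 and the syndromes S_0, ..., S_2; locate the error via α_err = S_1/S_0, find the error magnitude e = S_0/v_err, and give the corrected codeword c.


S = (9, 9, 9), error at position 2, error magnitude e = 6, c = [8, 4, 7, 1, 9].

Step 1: column multipliers v_i = (∏_{j≠i}(α_i − α_j))^{−1} mod 11.
  i = 1 (α = 10): (10−1)(10−5)(10−8)(10−4) = 9·5·2·6 = 540 ≡ 1, so v_1 = 1^{−1} = 1 (mod 11).
  i = 2 (α = 1): (1−10)(1−5)(1−8)(1−4) = (−9)·(−4)·(−7)·(−3) = 756 ≡ 8, so v_2 = 8^{−1} = 7 (mod 11).
  i = 3 (α = 5): (5−10)(5−1)(5−8)(5−4) = (−5)·4·(−3)·1 = 60 ≡ 5, so v_3 = 5^{−1} = 9 (mod 11).
  i = 4 (α = 8): (8−10)(8−1)(8−5)(8−4) = (−2)·7·3·4 = −168 ≡ 8, so v_4 = 8^{−1} = 7 (mod 11).
  i = 5 (α = 4): (4−10)(4−1)(4−5)(4−8) = (−6)·3·(−1)·(−4) = −72 ≡ 5, so v_5 = 5^{−1} = 9 (mod 11).
  v = [1, 7, 9, 7, 9].
Step 2: syndromes of r = [8, 10, 7, 1, 9] (all sums mod 11).
  S_0 = Σ v_i r_i = 1·8 + 7·10 + 9·7 + 7·1 + 9·9 = 229 ≡ 9.
  S_1 = Σ v_i α_i r_i = 1·10·8 + 7·1·10 + 9·5·7 + 7·8·1 + 9·4·9 = 845 ≡ 9.
  α_i^2 mod 11 = [1, 1, 3, 9, 5].
  S_2 = Σ v_i α_i^2 r_i = 1·1·8 + 7·1·10 + 9·3·7 + 7·9·1 + 9·5·9 = 735 ≡ 9.
  S = (9, 9, 9) ≠ 0, so r is not a codeword (an error is present).
Step 3: locate the error. For a single error e at position i, S_ℓ = v_i·e·α_i^ℓ, so α_err = S_1/S_0.
  S_0^{−1} = 9^{−1} = 5 (mod 11), so α_err = 9·5 = 45 ≡ 1 = α_2. Error position i = 2.
  Consistency check: S_2/S_1 = 9·5 = 45 ≡ 1 = α_err ✓ (single-error assumption holds).
Step 4: error magnitude e = S_0/v_2 = S_0·∏_{j≠2}(α_2 − α_j) = 9·8 = 72 ≡ 6 (mod 11).
Step 5: correct position 2: c_2 = r_2 − e = 10 − 6 ≡ 4 (mod 11). Hence c = [8, 4, 7, 1, 9].
  Check: interpolating c through the α_i gives m(x) = 6 + 9·x (degree < 2) with m(α_i) = c_i for every i, so c is indeed a codeword.


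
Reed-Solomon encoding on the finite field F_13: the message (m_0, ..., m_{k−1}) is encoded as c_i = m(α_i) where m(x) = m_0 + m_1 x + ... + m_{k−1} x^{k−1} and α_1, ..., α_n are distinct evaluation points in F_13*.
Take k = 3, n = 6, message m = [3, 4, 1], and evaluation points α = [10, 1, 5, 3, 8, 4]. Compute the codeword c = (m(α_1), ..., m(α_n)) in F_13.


c = [0, 8, 9, 11, 8, 9]

Message polynomial: m(x) = 3 + 4·x + 1·x^2 (mod 13).
For each evaluation point α_i, compute m(α_i) mod 13:
  α_1 = 10: Horner steps 1 → 1 → 0, so m(10) = 0.
  α_2 = 1: Horner steps 1 → 5 → 8, so m(1) = 8.
  α_3 = 5: Horner steps 1 → 9 → 9, so m(5) = 9.
  α_4 = 3: Horner steps 1 → 7 → 11, so m(3) = 11.
  α_5 = 8: Horner steps 1 → 12 → 8, so m(8) = 8.
  α_6 = 4: Horner steps 1 → 8 → 9, so m(4) = 9.
Codeword c = [0, 8, 9, 11, 8, 9] ∈ F_13^6.


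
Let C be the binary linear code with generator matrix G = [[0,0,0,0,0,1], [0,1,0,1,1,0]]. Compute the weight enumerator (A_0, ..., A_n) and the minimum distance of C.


Weight distribution: A_0 = 1, A_1 = 1, A_3 = 1, A_4 = 1. Minimum distance d = 1.

Enumerate all 2^2 = 4 messages m ∈ F_2^2.
For each, compute codeword c = mG in F_2^6, then tally its weight.
  m = 00 → c = 000000, weight = 0.
  m = 10 → c = 000001, weight = 1.
  m = 01 → c = 010110, weight = 3.
  m = 11 → c = 010111, weight = 4.
Tally weights:
  weight 0: 1 codewords.
  weight 1: 1 codewords.
  weight 3: 1 codewords.
  weight 4: 1 codewords.
Minimum distance d = smallest w > 0 with A_w > 0 = 1.
Sanity: Σ A_w = 4 = 2^2 = 4 ✓.


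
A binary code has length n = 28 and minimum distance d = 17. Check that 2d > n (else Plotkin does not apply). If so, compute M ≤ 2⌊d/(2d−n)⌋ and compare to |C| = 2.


Plotkin bound M ≤ 4; given |C| = 2 ≤ bound (satisfied).

Check applicability: 2d = 34, n = 28.
2d − n = 6 > 0, so Plotkin applies.
Compute d/(2d−n) = 17/6 ≈ 2.8333.
⌊d/(2d−n)⌋ = 2.
Plotkin bound: M ≤ 2·2 = 4.
Given |C| = 2, check: satisfied.
This |C| is below the Plotkin bound.


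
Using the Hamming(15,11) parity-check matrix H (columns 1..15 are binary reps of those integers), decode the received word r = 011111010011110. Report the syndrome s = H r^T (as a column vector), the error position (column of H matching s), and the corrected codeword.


s = (1, 0, 1, 0)^T, error position = 10, corrected codeword c = 011111010111110

Compute s = H r^T mod 2 one row at a time:
  s_1 = 1 + 0 + 0 + 1 + 1 + 1 + 1 + 0 = 5 ≡ 1 (mod 2).
  s_2 = 1 + 1 + 1 + 0 + 1 + 1 + 1 + 0 = 6 ≡ 0 (mod 2).
  s_3 = 1 + 1 + 1 + 0 + 0 + 1 + 1 + 0 = 5 ≡ 1 (mod 2).
  s_4 = 0 + 1 + 1 + 0 + 0 + 1 + 1 + 0 = 4 ≡ 0 (mod 2).
s = (1, 0, 1, 0)^T — this equals column 10 of H (binary 1010), so error is at position 10.
Correct: flip bit 10 of r = 011111010011110 to get c = 011111010111110.


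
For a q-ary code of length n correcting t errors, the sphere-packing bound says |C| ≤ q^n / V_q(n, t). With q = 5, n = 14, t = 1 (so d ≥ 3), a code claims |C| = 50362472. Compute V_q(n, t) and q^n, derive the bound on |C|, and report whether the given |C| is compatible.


V_q(n, t) = 57, q^n = 6103515625, Hamming bound = 107079221, |C| = 50362472 ≤ bound (satisfied).

Step 1: Compute V_q(n, t) = Σ_{j=0}^1 C(n, j) (q−1)^j.
  j = 0: C(14,0)·(4)^0 = 1·1 = 1.
  j = 1: C(14,1)·(4)^1 = 14·4 = 56.
  V_q(n, t) = 1 + 56 = 57.
Step 2: q^n = 5^14 = 6103515625.
Step 3: Hamming bound ⌊q^n / V_q(n,t)⌋ = ⌊6103515625/57⌋ = 107079221.
Step 4: Compare |C| = 50362472 to 107079221: satisfied.
The claimed |C| lies below the Hamming bound.


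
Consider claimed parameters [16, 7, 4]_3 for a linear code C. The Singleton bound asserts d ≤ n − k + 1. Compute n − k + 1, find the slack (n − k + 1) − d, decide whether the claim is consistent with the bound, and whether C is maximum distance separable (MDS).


Singleton RHS = n − k + 1 = 10, slack = 6, bound satisfied, not MDS.

Singleton bound: d ≤ n − k + 1.
Here n = 16, k = 7, so n − k + 1 = 10.
Given d = 4, check d ≤ 10: YES.
Slack = (n − k + 1) − d = 6.
The code is NOT MDS (slack = 6 > 0).
Description: the claimed parameters are [16, 7, 4]_3; such a code would be non-MDS.


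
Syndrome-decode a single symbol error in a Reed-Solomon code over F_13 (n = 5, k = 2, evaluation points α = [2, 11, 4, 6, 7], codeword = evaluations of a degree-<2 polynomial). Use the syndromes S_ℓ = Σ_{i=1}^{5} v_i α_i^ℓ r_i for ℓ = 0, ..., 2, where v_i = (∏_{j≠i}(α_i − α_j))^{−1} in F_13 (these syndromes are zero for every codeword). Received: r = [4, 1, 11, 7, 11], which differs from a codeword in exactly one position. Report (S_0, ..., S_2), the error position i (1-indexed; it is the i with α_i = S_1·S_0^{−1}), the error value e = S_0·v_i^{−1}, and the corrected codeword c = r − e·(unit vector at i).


S = (11, 5, 7), error at position 3, error magnitude e = 12, c = [4, 1, 12, 7, 11].

Step 1: column multipliers v_i = (∏_{j≠i}(α_i − α_j))^{−1} mod 13.
  i = 1 (α = 2): (2−11)(2−4)(2−6)(2−7) = (−9)·(−2)·(−4)·(−5) = 360 ≡ 9, so v_1 = 9^{−1} = 3 (mod 13).
  i = 2 (α = 11): (11−2)(11−4)(11−6)(11−7) = 9·7·5·4 = 1260 ≡ 12, so v_2 = 12^{−1} = 12 (mod 13).
  i = 3 (α = 4): (4−2)(4−11)(4−6)(4−7) = 2·(−7)·(−2)·(−3) = −84 ≡ 7, so v_3 = 7^{−1} = 2 (mod 13).
  i = 4 (α = 6): (6−2)(6−11)(6−4)(6−7) = 4·(−5)·2·(−1) = 40 ≡ 1, so v_4 = 1^{−1} = 1 (mod 13).
  i = 5 (α = 7): (7−2)(7−11)(7−4)(7−6) = 5·(−4)·3·1 = −60 ≡ 5, so v_5 = 5^{−1} = 8 (mod 13).
  v = [3, 12, 2, 1, 8].
Step 2: syndromes of r = [4, 1, 11, 7, 11] (all sums mod 13).
  S_0 = Σ v_i r_i = 3·4 + 12·1 + 2·11 + 1·7 + 8·11 = 141 ≡ 11.
  S_1 = Σ v_i α_i r_i = 3·2·4 + 12·11·1 + 2·4·11 + 1·6·7 + 8·7·11 = 902 ≡ 5.
  α_i^2 mod 13 = [4, 4, 3, 10, 10].
  S_2 = Σ v_i α_i^2 r_i = 3·4·4 + 12·4·1 + 2·3·11 + 1·10·7 + 8·10·11 = 1112 ≡ 7.
  S = (11, 5, 7) ≠ 0, so r is not a codeword (an error is present).
Step 3: locate the error. For a single error e at position i, S_ℓ = v_i·e·α_i^ℓ, so α_err = S_1/S_0.
  S_0^{−1} = 11^{−1} = 6 (mod 13), so α_err = 5·6 = 30 ≡ 4 = α_3. Error position i = 3.
  Consistency check: S_2/S_1 = 7·8 = 56 ≡ 4 = α_err ✓ (single-error assumption holds).
Step 4: error magnitude e = S_0/v_3 = S_0·∏_{j≠3}(α_3 − α_j) = 11·7 = 77 ≡ 12 (mod 13).
Step 5: correct position 3: c_3 = r_3 − e = 11 − 12 ≡ 12 (mod 13). Hence c = [4, 1, 12, 7, 11].
  Check: interpolating c through the α_i gives m(x) = 9 + 4·x (degree < 2) with m(α_i) = c_i for every i, so c is indeed a codeword.


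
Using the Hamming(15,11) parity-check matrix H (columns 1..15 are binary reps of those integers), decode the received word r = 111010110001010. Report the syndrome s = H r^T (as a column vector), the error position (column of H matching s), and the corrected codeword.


s = (1, 0, 0, 0)^T, error position = 8, corrected codeword c = 111010100001010

Compute s = H r^T mod 2 one row at a time:
  s_1 = 1 + 0 + 0 + 0 + 1 + 0 + 1 + 0 = 3 ≡ 1 (mod 2).
  s_2 = 0 + 1 + 0 + 1 + 1 + 0 + 1 + 0 = 4 ≡ 0 (mod 2).
  s_3 = 1 + 1 + 0 + 1 + 0 + 0 + 1 + 0 = 4 ≡ 0 (mod 2).
  s_4 = 1 + 1 + 1 + 1 + 0 + 0 + 0 + 0 = 4 ≡ 0 (mod 2).
s = (1, 0, 0, 0)^T — this equals column 8 of H (binary 1000), so error is at position 8.
Correct: flip bit 8 of r = 111010110001010 to get c = 111010100001010.


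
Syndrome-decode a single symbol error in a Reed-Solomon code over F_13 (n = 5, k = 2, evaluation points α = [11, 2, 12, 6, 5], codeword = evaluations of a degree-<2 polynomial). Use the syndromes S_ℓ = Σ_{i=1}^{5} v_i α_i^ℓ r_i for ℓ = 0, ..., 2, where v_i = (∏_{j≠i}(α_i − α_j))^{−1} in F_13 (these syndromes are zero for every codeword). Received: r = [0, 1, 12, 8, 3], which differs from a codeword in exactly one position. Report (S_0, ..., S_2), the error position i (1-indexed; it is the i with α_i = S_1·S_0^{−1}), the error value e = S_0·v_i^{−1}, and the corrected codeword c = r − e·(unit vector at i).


S = (2, 9, 8), error at position 1, error magnitude e = 6, c = [7, 1, 12, 8, 3].

Step 1: column multipliers v_i = (∏_{j≠i}(α_i − α_j))^{−1} mod 13.
  i = 1 (α = 11): (11−2)(11−12)(11−6)(11−5) = 9·(−1)·5·6 = −270 ≡ 3, so v_1 = 3^{−1} = 9 (mod 13).
  i = 2 (α = 2): (2−11)(2−12)(2−6)(2−5) = (−9)·(−10)·(−4)·(−3) = 1080 ≡ 1, so v_2 = 1^{−1} = 1 (mod 13).
  i = 3 (α = 12): (12−11)(12−2)(12−6)(12−5) = 1·10·6·7 = 420 ≡ 4, so v_3 = 4^{−1} = 10 (mod 13).
  i = 4 (α = 6): (6−11)(6−2)(6−12)(6−5) = (−5)·4·(−6)·1 = 120 ≡ 3, so v_4 = 3^{−1} = 9 (mod 13).
  i = 5 (α = 5): (5−11)(5−2)(5−12)(5−6) = (−6)·3·(−7)·(−1) = −126 ≡ 4, so v_5 = 4^{−1} = 10 (mod 13).
  v = [9, 1, 10, 9, 10].
Step 2: syndromes of r = [0, 1, 12, 8, 3] (all sums mod 13).
  S_0 = Σ v_i r_i = 9·0 + 1·1 + 10·12 + 9·8 + 10·3 = 223 ≡ 2.
  S_1 = Σ v_i α_i r_i = 9·11·0 + 1·2·1 + 10·12·12 + 9·6·8 + 10·5·3 = 2024 ≡ 9.
  α_i^2 mod 13 = [4, 4, 1, 10, 12].
  S_2 = Σ v_i α_i^2 r_i = 9·4·0 + 1·4·1 + 10·1·12 + 9·10·8 + 10·12·3 = 1204 ≡ 8.
  S = (2, 9, 8) ≠ 0, so r is not a codeword (an error is present).
Step 3: locate the error. For a single error e at position i, S_ℓ = v_i·e·α_i^ℓ, so α_err = S_1/S_0.
  S_0^{−1} = 2^{−1} = 7 (mod 13), so α_err = 9·7 = 63 ≡ 11 = α_1. Error position i = 1.
  Consistency check: S_2/S_1 = 8·3 = 24 ≡ 11 = α_err ✓ (single-error assumption holds).
Step 4: error magnitude e = S_0/v_1 = S_0·∏_{j≠1}(α_1 − α_j) = 2·3 = 6 ≡ 6 (mod 13).
Step 5: correct position 1: c_1 = r_1 − e = 0 − 6 ≡ 7 (mod 13). Hence c = [7, 1, 12, 8, 3].
  Check: interpolating c through the α_i gives m(x) = 4 + 5·x (degree < 2) with m(α_i) = c_i for every i, so c is indeed a codeword.


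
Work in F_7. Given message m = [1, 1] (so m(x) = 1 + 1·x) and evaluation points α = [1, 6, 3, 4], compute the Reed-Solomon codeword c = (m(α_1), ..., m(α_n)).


c = [2, 0, 4, 5]

Message polynomial: m(x) = 1 + 1·x (mod 7).
For each evaluation point α_i, compute m(α_i) mod 7:
  α_1 = 1: Horner steps 1 → 2, so m(1) = 2.
  α_2 = 6: Horner steps 1 → 0, so m(6) = 0.
  α_3 = 3: Horner steps 1 → 4, so m(3) = 4.
  α_4 = 4: Horner steps 1 → 5, so m(4) = 5.
Codeword c = [2, 0, 4, 5] ∈ F_7^4.


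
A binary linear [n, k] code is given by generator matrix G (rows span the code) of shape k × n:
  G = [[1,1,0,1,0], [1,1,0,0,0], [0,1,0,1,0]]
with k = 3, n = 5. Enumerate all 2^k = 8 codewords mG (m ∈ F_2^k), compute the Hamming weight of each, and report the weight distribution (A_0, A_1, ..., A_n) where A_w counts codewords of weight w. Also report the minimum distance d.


Weight distribution: A_0 = 1, A_1 = 3, A_2 = 3, A_3 = 1. Minimum distance d = 1.

Enumerate all 2^3 = 8 messages m ∈ F_2^3.
For each, compute codeword c = mG in F_2^5, then tally its weight.
  m = 000 → c = 00000, weight = 0.
  m = 100 → c = 11010, weight = 3.
  m = 010 → c = 11000, weight = 2.
  m = 110 → c = 00010, weight = 1.
  m = 001 → c = 01010, weight = 2.
  m = 101 → c = 10000, weight = 1.
  m = 011 → c = 10010, weight = 2.
  m = 111 → c = 01000, weight = 1.
Tally weights:
  weight 0: 1 codewords.
  weight 1: 3 codewords.
  weight 2: 3 codewords.
  weight 3: 1 codewords.
Minimum distance d = smallest w > 0 with A_w > 0 = 1.
Sanity: Σ A_w = 8 = 2^3 = 8 ✓.


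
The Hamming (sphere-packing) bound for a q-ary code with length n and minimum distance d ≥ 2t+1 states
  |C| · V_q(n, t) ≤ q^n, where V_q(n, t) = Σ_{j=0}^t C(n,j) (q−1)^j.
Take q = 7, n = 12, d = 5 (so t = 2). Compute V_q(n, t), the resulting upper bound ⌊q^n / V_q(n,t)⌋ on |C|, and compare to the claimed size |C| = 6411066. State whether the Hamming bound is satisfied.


V_q(n, t) = 2449, q^n = 13841287201, Hamming bound = 5651811, |C| = 6411066 > bound (violated).

Step 1: Compute V_q(n, t) = Σ_{j=0}^2 C(n, j) (q−1)^j.
  j = 0: C(12,0)·(6)^0 = 1·1 = 1.
  j = 1: C(12,1)·(6)^1 = 12·6 = 72.
  j = 2: C(12,2)·(6)^2 = 66·36 = 2376.
  V_q(n, t) = 1 + 72 + 2376 = 2449.
Step 2: q^n = 7^12 = 13841287201.
Step 3: Hamming bound ⌊q^n / V_q(n,t)⌋ = ⌊13841287201/2449⌋ = 5651811.
Step 4: Compare |C| = 6411066 to 5651811: violated.
The claimed |C| lies above the Hamming bound, so no 7-ary code of length 12 with d ≥ 5 can have 6411066 codewords.
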